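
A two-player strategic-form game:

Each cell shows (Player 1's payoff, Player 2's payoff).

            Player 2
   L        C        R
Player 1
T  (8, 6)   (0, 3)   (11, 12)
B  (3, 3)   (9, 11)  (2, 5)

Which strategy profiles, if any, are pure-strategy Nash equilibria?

Mark each player's best response to every combination of opponents' strategies; a profile where every player is best-responding is a pure Nash equilibrium.
Player 1 against L: payoffs 8, 3 → best response T.
Player 1 against C: payoffs 0, 9 → best response B.
Player 1 against R: payoffs 11, 2 → best response T.
Player 2 against T: payoffs 6, 3, 12 → best response R.
Player 2 against B: payoffs 3, 11, 5 → best response C.
Mutual best responses: (T, R); (B, C).

(T, R), (B, C)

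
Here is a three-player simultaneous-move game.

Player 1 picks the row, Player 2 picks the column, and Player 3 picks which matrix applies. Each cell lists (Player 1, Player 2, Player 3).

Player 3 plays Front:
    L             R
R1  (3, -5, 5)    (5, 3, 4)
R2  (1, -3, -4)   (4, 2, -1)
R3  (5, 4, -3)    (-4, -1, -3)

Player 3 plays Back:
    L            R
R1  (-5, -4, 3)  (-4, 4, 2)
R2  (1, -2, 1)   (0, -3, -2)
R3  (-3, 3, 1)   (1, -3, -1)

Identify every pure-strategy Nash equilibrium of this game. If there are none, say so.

For each player, find the best response to each opponent profile; mutual best responses are the pure NE.
Player 1 against (L, Front): payoffs 3, 1, 5 → best response R3.
Player 1 against (L, Back): payoffs -5, 1, -3 → best response R2.
Player 1 against (R, Front): payoffs 5, 4, -4 → best response R1.
Player 1 against (R, Back): payoffs -4, 0, 1 → best response R3.
Player 2 against (R1, Front): payoffs -5, 3 → best response R.
Player 2 against (R1, Back): payoffs -4, 4 → best response R.
Player 2 against (R2, Front): payoffs -3, 2 → best response R.
Player 2 against (R2, Back): payoffs -2, -3 → best response L.
Player 2 against (R3, Front): payoffs 4, -1 → best response L.
Player 2 against (R3, Back): payoffs 3, -3 → best response L.
Player 3 against (R1, L): payoffs 5, 3 → best response Front.
Player 3 against (R1, R): payoffs 4, 2 → best response Front.
Player 3 against (R2, L): payoffs -4, 1 → best response Back.
Player 3 against (R2, R): payoffs -1, -2 → best response Front.
Player 3 against (R3, L): payoffs -3, 1 → best response Back.
Player 3 against (R3, R): payoffs -3, -1 → best response Back.
Mutual best responses: (R1, R, Front); (R2, L, Back).

Pure-strategy Nash equilibria: (R1, R, Front) and (R2, L, Back)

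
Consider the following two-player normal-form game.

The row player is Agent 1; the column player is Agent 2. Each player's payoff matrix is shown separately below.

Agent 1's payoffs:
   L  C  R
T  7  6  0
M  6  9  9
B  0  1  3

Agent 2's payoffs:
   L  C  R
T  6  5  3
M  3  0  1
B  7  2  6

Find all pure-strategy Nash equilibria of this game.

The unique pure-strategy Nash equilibrium is (T, L).

For each player, find the best response to each opponent profile; mutual best responses are the pure NE.
Agent 1 against L: payoffs 7, 6, 0 → best response T.
Agent 1 against C: payoffs 6, 9, 1 → best response M.
Agent 1 against R: payoffs 0, 9, 3 → best response M.
Agent 2 against T: payoffs 6, 5, 3 → best response L.
Agent 2 against M: payoffs 3, 0, 1 → best response L.
Agent 2 against B: payoffs 7, 2, 6 → best response L.
Mutual best responses: (T, L).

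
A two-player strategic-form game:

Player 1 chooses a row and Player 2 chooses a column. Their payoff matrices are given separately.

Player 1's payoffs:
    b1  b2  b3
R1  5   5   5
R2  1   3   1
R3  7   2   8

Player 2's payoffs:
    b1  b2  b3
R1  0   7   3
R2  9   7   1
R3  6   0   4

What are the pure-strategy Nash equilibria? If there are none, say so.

Player 1 against b1: payoffs 5, 1, 7 → best response R3.
Player 1 against b2: payoffs 5, 3, 2 → best response R1.
Player 1 against b3: payoffs 5, 1, 8 → best response R3.
Player 2 against R1: payoffs 0, 7, 3 → best response b2.
Player 2 against R2: payoffs 9, 7, 1 → best response b1.
Player 2 against R3: payoffs 6, 0, 4 → best response b1.
Mutual best responses: (R1, b2); (R3, b1).

Pure-strategy Nash equilibria: (R1, b2); (R3, b1)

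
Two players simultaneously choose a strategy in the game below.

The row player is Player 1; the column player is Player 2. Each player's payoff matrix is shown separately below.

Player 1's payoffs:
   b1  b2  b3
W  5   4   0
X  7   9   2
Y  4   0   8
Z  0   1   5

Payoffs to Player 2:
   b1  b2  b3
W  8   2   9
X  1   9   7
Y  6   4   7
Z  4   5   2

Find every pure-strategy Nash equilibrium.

Player 1 against b1: payoffs 5, 7, 4, 0 → best response X.
Player 1 against b2: payoffs 4, 9, 0, 1 → best response X.
Player 1 against b3: payoffs 0, 2, 8, 5 → best response Y.
Player 2 against W: payoffs 8, 2, 9 → best response b3.
Player 2 against X: payoffs 1, 9, 7 → best response b2.
Player 2 against Y: payoffs 6, 4, 7 → best response b3.
Player 2 against Z: payoffs 4, 5, 2 → best response b2.
Mutual best responses: (X, b2); (Y, b3).

The pure Nash equilibria are (X, b2), (Y, b3).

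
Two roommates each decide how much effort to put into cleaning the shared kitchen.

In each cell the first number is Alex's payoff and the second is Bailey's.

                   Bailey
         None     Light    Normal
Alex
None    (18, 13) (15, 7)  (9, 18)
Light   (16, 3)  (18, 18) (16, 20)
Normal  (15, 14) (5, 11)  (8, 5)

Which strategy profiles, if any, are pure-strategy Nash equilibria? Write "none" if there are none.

The unique pure-strategy Nash equilibrium is (Light, Normal).

Alex against None: payoffs 18, 16, 15 → best response None.
Alex against Light: payoffs 15, 18, 5 → best response Light.
Alex against Normal: payoffs 9, 16, 8 → best response Light.
Bailey against None: payoffs 13, 7, 18 → best response Normal.
Bailey against Light: payoffs 3, 18, 20 → best response Normal.
Bailey against Normal: payoffs 14, 11, 5 → best response None.
Mutual best responses: (Light, Normal).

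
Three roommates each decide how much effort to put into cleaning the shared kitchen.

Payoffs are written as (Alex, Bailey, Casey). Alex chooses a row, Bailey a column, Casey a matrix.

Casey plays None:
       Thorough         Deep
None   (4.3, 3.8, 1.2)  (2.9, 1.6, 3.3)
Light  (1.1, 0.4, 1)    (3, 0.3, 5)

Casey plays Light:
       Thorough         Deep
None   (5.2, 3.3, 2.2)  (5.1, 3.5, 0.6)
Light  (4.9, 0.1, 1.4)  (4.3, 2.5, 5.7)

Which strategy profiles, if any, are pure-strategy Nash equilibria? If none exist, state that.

There is no pure-strategy Nash equilibrium.

(None, Thorough, None): Casey can switch to Light (1.2 → 2.2). Not NE.
(None, Thorough, Light): Bailey can switch to Deep (3.3 → 3.5). Not NE.
(None, Deep, None): Alex can switch to Light (2.9 → 3). Not NE.
(None, Deep, Light): Casey can switch to None (0.6 → 3.3). Not NE.
(Light, Thorough, None): Alex can switch to None (1.1 → 4.3). Not NE.
(Light, Thorough, Light): Alex can switch to None (4.9 → 5.2). Not NE.
(The remaining 2 profiles each have a profitable deviation by the same check.)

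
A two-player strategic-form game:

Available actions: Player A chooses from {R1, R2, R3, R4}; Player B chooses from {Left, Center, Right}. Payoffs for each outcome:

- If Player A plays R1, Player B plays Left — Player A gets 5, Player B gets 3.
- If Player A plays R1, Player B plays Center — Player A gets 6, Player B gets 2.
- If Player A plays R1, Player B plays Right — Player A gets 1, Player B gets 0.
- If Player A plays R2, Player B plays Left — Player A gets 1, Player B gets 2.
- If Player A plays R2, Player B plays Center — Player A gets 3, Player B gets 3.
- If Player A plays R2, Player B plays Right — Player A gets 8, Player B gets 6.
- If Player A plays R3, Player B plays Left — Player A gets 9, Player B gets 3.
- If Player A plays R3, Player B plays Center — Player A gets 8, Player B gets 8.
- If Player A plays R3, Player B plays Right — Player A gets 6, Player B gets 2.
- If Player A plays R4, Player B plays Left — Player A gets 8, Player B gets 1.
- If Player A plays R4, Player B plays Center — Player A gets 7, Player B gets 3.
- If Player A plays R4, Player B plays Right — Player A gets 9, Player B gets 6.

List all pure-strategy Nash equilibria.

The pure Nash equilibria are (R3, Center) and (R4, Right).

Mark each player's best response to every combination of opponents' strategies; a profile where every player is best-responding is a pure Nash equilibrium.
Player A against Left: payoffs 5, 1, 9, 8 → best response R3.
Player A against Center: payoffs 6, 3, 8, 7 → best response R3.
Player A against Right: payoffs 1, 8, 6, 9 → best response R4.
Player B against R1: payoffs 3, 2, 0 → best response Left.
Player B against R2: payoffs 2, 3, 6 → best response Right.
Player B against R3: payoffs 3, 8, 2 → best response Center.
Player B against R4: payoffs 1, 3, 6 → best response Right.
Mutual best responses: (R3, Center); (R4, Right).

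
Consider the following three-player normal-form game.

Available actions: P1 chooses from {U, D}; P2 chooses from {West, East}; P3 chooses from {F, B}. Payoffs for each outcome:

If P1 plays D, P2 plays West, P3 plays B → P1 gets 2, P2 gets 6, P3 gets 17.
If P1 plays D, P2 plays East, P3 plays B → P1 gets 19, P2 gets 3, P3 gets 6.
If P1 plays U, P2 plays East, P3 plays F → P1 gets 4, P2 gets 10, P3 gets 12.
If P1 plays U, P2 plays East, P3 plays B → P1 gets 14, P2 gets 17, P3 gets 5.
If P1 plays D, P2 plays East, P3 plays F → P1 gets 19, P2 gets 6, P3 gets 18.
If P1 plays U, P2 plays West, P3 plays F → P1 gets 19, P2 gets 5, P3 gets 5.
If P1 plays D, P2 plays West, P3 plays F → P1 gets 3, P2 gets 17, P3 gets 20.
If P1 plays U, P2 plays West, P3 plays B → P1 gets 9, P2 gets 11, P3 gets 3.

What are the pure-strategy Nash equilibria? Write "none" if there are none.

P1 against (West, F): payoffs 19, 3 → best response U.
P1 against (West, B): payoffs 9, 2 → best response U.
P1 against (East, F): payoffs 4, 19 → best response D.
P1 against (East, B): payoffs 14, 19 → best response D.
P2 against (U, F): payoffs 5, 10 → best response East.
P2 against (U, B): payoffs 11, 17 → best response East.
P2 against (D, F): payoffs 17, 6 → best response West.
P2 against (D, B): payoffs 6, 3 → best response West.
P3 against (U, West): payoffs 5, 3 → best response F.
P3 against (U, East): payoffs 12, 5 → best response F.
P3 against (D, West): payoffs 20, 17 → best response F.
P3 against (D, East): payoffs 18, 6 → best response F.
No profile is a mutual best response for all players.

No pure-strategy Nash equilibrium.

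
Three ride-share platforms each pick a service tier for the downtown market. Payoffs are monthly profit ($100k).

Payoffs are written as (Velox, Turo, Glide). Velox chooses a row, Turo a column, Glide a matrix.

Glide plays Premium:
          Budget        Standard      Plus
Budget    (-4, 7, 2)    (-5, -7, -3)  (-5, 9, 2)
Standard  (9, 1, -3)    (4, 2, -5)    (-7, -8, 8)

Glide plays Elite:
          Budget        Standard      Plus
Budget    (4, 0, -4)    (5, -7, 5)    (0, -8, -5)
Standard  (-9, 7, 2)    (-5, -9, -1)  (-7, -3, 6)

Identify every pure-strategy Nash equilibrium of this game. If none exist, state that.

Check each profile: it is a Nash equilibrium iff no player can strictly gain by switching unilaterally.
(Budget, Budget, Premium): Velox can switch to Standard (-4 → 9). Not NE.
(Budget, Budget, Elite): Glide can switch to Premium (-4 → 2). Not NE.
(Budget, Standard, Premium): Velox can switch to Standard (-5 → 4). Not NE.
(Budget, Standard, Elite): Turo can switch to Budget (-7 → 0). Not NE.
(Budget, Plus, Premium): Velox gets -5, best alternative -7; Turo gets 9, best alternative 7; Glide gets 2, best alternative -5. No profitable deviation — NE.
(Budget, Plus, Elite): Turo can switch to Budget (-8 → 0). Not NE.
(Standard, Budget, Premium): Turo can switch to Standard (1 → 2). Not NE.
(Standard, Budget, Elite): Velox can switch to Budget (-9 → 4). Not NE.
(Standard, Standard, Premium): Glide can switch to Elite (-5 → -1). Not NE.
(The remaining 3 profiles each have a profitable deviation by the same check.)

The unique pure-strategy Nash equilibrium is (Budget, Plus, Premium).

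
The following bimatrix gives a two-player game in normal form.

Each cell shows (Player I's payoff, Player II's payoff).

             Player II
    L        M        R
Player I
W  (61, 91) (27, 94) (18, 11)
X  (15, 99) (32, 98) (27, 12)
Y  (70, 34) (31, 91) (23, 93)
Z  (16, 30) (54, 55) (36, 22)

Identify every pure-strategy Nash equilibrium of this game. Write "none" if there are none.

Player I against L: payoffs 61, 15, 70, 16 → best response Y.
Player I against M: payoffs 27, 32, 31, 54 → best response Z.
Player I against R: payoffs 18, 27, 23, 36 → best response Z.
Player II against W: payoffs 91, 94, 11 → best response M.
Player II against X: payoffs 99, 98, 12 → best response L.
Player II against Y: payoffs 34, 91, 93 → best response R.
Player II against Z: payoffs 30, 55, 22 → best response M.
Mutual best responses: (Z, M).

(Z, M)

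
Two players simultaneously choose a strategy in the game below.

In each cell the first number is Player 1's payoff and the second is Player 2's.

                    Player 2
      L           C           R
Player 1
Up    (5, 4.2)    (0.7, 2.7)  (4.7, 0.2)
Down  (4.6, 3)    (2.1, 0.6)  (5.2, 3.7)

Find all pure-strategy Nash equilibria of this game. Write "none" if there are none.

(Up, L); (Down, R)

Player 1 against L: payoffs 5, 4.6 → best response Up.
Player 1 against C: payoffs 0.7, 2.1 → best response Down.
Player 1 against R: payoffs 4.7, 5.2 → best response Down.
Player 2 against Up: payoffs 4.2, 2.7, 0.2 → best response L.
Player 2 against Down: payoffs 3, 0.6, 3.7 → best response R.
Mutual best responses: (Up, L); (Down, R).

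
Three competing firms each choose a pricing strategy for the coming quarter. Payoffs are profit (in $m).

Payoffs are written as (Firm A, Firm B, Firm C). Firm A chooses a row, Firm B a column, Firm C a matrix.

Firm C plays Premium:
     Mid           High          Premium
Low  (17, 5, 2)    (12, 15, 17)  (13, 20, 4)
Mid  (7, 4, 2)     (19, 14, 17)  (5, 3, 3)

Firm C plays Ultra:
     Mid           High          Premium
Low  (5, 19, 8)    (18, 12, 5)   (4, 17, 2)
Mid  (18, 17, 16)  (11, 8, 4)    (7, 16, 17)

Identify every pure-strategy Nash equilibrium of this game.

Firm A against (Mid, Premium): payoffs 17, 7 → best response Low.
Firm A against (Mid, Ultra): payoffs 5, 18 → best response Mid.
Firm A against (High, Premium): payoffs 12, 19 → best response Mid.
Firm A against (High, Ultra): payoffs 18, 11 → best response Low.
Firm A against (Premium, Premium): payoffs 13, 5 → best response Low.
Firm A against (Premium, Ultra): payoffs 4, 7 → best response Mid.
Firm B against (Low, Premium): payoffs 5, 15, 20 → best response Premium.
Firm B against (Low, Ultra): payoffs 19, 12, 17 → best response Mid.
Firm B against (Mid, Premium): payoffs 4, 14, 3 → best response High.
Firm B against (Mid, Ultra): payoffs 17, 8, 16 → best response Mid.
Firm C against (Low, Mid): payoffs 2, 8 → best response Ultra.
Firm C against (Low, High): payoffs 17, 5 → best response Premium.
Firm C against (Low, Premium): payoffs 4, 2 → best response Premium.
Firm C against (Mid, Mid): payoffs 2, 16 → best response Ultra.
Firm C against (Mid, High): payoffs 17, 4 → best response Premium.
Firm C against (Mid, Premium): payoffs 3, 17 → best response Ultra.
Mutual best responses: (Low, Premium, Premium); (Mid, Mid, Ultra); (Mid, High, Premium).

Pure-strategy Nash equilibria: (Low, Premium, Premium) and (Mid, Mid, Ultra) and (Mid, High, Premium)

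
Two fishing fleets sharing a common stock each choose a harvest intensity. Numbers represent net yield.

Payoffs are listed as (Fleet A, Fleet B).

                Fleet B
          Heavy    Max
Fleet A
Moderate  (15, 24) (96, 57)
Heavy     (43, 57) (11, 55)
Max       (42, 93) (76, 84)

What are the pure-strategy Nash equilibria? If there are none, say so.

The pure Nash equilibria are (Moderate, Max), (Heavy, Heavy).

For each player, find the best response to each opponent profile; mutual best responses are the pure NE.
Fleet A against Heavy: payoffs 15, 43, 42 → best response Heavy.
Fleet A against Max: payoffs 96, 11, 76 → best response Moderate.
Fleet B against Moderate: payoffs 24, 57 → best response Max.
Fleet B against Heavy: payoffs 57, 55 → best response Heavy.
Fleet B against Max: payoffs 93, 84 → best response Heavy.
Mutual best responses: (Moderate, Max); (Heavy, Heavy).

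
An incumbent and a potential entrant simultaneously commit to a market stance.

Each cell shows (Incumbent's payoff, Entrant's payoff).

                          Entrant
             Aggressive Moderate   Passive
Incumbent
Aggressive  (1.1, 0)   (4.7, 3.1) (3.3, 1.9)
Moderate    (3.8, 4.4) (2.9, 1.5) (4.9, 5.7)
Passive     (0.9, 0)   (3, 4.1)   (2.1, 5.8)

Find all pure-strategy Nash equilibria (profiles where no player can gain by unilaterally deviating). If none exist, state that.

The pure Nash equilibria are (Aggressive, Moderate) and (Moderate, Passive).

For each strategy profile, look for a profitable unilateral deviation.
(Aggressive, Aggressive): Incumbent can switch to Moderate (1.1 → 3.8). Not NE.
(Aggressive, Moderate): Incumbent gets 4.7, best alternative 3; Entrant gets 3.1, best alternative 1.9. No profitable deviation — NE.
(Aggressive, Passive): Incumbent can switch to Moderate (3.3 → 4.9). Not NE.
(Moderate, Aggressive): Entrant can switch to Passive (4.4 → 5.7). Not NE.
(Moderate, Moderate): Incumbent can switch to Aggressive (2.9 → 4.7). Not NE.
(Moderate, Passive): Incumbent gets 4.9, best alternative 3.3; Entrant gets 5.7, best alternative 4.4. No profitable deviation — NE.
(Passive, Aggressive): Incumbent can switch to Aggressive (0.9 → 1.1). Not NE.
(Passive, Moderate): Incumbent can switch to Aggressive (3 → 4.7). Not NE.
(Passive, Passive): Incumbent can switch to Aggressive (2.1 → 3.3). Not NE.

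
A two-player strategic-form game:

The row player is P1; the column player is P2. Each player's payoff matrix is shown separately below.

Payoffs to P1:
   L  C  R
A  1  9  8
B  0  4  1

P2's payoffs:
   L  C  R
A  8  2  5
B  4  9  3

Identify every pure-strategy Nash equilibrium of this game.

Pure NE: (A, L)

Check each profile: it is a Nash equilibrium iff no player can strictly gain by switching unilaterally.
(A, L): P1 gets 1, best alternative 0; P2 gets 8, best alternative 5. No profitable deviation — NE.
(A, C): P2 can switch to L (2 → 8). Not NE.
(A, R): P2 can switch to L (5 → 8). Not NE.
(B, L): P1 can switch to A (0 → 1). Not NE.
(B, C): P1 can switch to A (4 → 9). Not NE.
(B, R): P1 can switch to A (1 → 8). Not NE.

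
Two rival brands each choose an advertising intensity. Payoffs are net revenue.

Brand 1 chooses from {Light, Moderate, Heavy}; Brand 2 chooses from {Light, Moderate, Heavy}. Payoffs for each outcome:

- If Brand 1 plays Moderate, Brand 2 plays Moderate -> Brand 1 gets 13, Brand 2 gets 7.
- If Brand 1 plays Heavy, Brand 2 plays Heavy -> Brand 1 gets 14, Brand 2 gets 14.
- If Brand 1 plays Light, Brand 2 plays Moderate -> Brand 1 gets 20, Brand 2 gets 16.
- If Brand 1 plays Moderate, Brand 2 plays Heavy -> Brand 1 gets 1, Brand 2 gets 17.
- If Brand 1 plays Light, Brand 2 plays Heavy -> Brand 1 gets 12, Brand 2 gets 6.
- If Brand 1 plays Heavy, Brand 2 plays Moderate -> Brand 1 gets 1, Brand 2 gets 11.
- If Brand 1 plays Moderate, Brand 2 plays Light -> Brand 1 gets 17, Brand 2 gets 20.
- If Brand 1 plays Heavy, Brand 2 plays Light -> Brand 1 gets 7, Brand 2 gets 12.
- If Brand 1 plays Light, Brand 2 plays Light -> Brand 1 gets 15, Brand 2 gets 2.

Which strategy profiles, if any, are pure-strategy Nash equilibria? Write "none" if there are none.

Check each profile: it is a Nash equilibrium iff no player can strictly gain by switching unilaterally.
(Light, Light): Brand 1 can switch to Moderate (15 → 17). Not NE.
(Light, Moderate): Brand 1 gets 20, best alternative 13; Brand 2 gets 16, best alternative 6. No profitable deviation — NE.
(Light, Heavy): Brand 1 can switch to Heavy (12 → 14). Not NE.
(Moderate, Light): Brand 1 gets 17, best alternative 15; Brand 2 gets 20, best alternative 17. No profitable deviation — NE.
(Moderate, Moderate): Brand 1 can switch to Light (13 → 20). Not NE.
(Moderate, Heavy): Brand 1 can switch to Light (1 → 12). Not NE.
(Heavy, Light): Brand 1 can switch to Light (7 → 15). Not NE.
(Heavy, Moderate): Brand 1 can switch to Light (1 → 20). Not NE.
(Heavy, Heavy): Brand 1 gets 14, best alternative 12; Brand 2 gets 14, best alternative 12. No profitable deviation — NE.

The pure Nash equilibria are (Light, Moderate) and (Moderate, Light) and (Heavy, Heavy).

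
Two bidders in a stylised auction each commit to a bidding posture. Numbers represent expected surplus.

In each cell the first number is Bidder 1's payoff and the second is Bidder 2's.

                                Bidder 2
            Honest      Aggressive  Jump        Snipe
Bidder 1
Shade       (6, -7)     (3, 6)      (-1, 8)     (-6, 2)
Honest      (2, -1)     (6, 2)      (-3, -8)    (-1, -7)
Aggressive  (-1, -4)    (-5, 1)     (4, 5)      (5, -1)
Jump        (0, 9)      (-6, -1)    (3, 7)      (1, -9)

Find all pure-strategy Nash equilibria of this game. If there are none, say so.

Pure-strategy Nash equilibria: (Honest, Aggressive); (Aggressive, Jump)

Mark each player's best response to every combination of opponents' strategies; a profile where every player is best-responding is a pure Nash equilibrium.
Bidder 1 against Honest: payoffs 6, 2, -1, 0 → best response Shade.
Bidder 1 against Aggressive: payoffs 3, 6, -5, -6 → best response Honest.
Bidder 1 against Jump: payoffs -1, -3, 4, 3 → best response Aggressive.
Bidder 1 against Snipe: payoffs -6, -1, 5, 1 → best response Aggressive.
Bidder 2 against Shade: payoffs -7, 6, 8, 2 → best response Jump.
Bidder 2 against Honest: payoffs -1, 2, -8, -7 → best response Aggressive.
Bidder 2 against Aggressive: payoffs -4, 1, 5, -1 → best response Jump.
Bidder 2 against Jump: payoffs 9, -1, 7, -9 → best response Honest.
Mutual best responses: (Honest, Aggressive); (Aggressive, Jump).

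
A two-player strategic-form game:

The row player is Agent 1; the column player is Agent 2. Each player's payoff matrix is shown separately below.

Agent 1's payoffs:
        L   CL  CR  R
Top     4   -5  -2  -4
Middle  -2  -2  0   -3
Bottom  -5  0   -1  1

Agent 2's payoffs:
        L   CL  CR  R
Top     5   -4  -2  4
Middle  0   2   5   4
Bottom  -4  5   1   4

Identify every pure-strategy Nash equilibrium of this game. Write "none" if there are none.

For each strategy profile, look for a profitable unilateral deviation.
(Top, L): Agent 1 gets 4, best alternative -2; Agent 2 gets 5, best alternative 4. No profitable deviation — NE.
(Top, CL): Agent 1 can switch to Middle (-5 → -2). Not NE.
(Top, CR): Agent 1 can switch to Middle (-2 → 0). Not NE.
(Top, R): Agent 1 can switch to Middle (-4 → -3). Not NE.
(Middle, L): Agent 1 can switch to Top (-2 → 4). Not NE.
(Middle, CL): Agent 1 can switch to Bottom (-2 → 0). Not NE.
(Middle, CR): Agent 1 gets 0, best alternative -1; Agent 2 gets 5, best alternative 4. No profitable deviation — NE.
(Middle, R): Agent 1 can switch to Bottom (-3 → 1). Not NE.
(Bottom, L): Agent 1 can switch to Top (-5 → 4). Not NE.
(Bottom, CL): Agent 1 gets 0, best alternative -2; Agent 2 gets 5, best alternative 4. No profitable deviation — NE.
(Bottom, CR): Agent 1 can switch to Middle (-1 → 0). Not NE.
(Bottom, R): Agent 2 can switch to CL (4 → 5). Not NE.

Pure-strategy Nash equilibria: (Top, L); (Middle, CR); (Bottom, CL)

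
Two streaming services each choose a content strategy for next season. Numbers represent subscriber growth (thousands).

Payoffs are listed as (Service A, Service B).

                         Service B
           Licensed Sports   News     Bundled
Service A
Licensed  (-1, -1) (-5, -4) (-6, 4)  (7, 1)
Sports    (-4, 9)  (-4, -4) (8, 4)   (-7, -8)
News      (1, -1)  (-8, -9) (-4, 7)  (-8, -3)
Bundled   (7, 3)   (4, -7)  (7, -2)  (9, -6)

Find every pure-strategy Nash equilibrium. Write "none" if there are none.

Pure NE: (Bundled, Licensed)

(Licensed, Licensed): Service A can switch to News (-1 → 1). Not NE.
(Licensed, Sports): Service A can switch to Sports (-5 → -4). Not NE.
(Licensed, News): Service A can switch to Sports (-6 → 8). Not NE.
(Licensed, Bundled): Service A can switch to Bundled (7 → 9). Not NE.
(Sports, Licensed): Service A can switch to Licensed (-4 → -1). Not NE.
(Sports, Sports): Service A can switch to Bundled (-4 → 4). Not NE.
(Sports, News): Service B can switch to Licensed (4 → 9). Not NE.
(Sports, Bundled): Service A can switch to Licensed (-7 → 7). Not NE.
(News, Licensed): Service A can switch to Bundled (1 → 7). Not NE.
(News, Sports): Service A can switch to Licensed (-8 → -5). Not NE.
(Bundled, Licensed): Service A gets 7, best alternative 1; Service B gets 3, best alternative -2. No profitable deviation — NE.
(The remaining 5 profiles each have a profitable deviation by the same check.)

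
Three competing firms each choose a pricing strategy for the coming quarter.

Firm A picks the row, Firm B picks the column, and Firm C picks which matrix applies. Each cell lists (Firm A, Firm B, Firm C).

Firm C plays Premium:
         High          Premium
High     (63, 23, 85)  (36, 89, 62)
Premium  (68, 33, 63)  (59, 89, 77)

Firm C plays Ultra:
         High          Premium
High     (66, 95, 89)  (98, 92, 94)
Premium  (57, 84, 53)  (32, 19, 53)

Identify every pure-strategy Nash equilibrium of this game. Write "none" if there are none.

Pure-strategy Nash equilibria: (High, High, Ultra), (Premium, Premium, Premium)

Firm A against (High, Premium): payoffs 63, 68 → best response Premium.
Firm A against (High, Ultra): payoffs 66, 57 → best response High.
Firm A against (Premium, Premium): payoffs 36, 59 → best response Premium.
Firm A against (Premium, Ultra): payoffs 98, 32 → best response High.
Firm B against (High, Premium): payoffs 23, 89 → best response Premium.
Firm B against (High, Ultra): payoffs 95, 92 → best response High.
Firm B against (Premium, Premium): payoffs 33, 89 → best response Premium.
Firm B against (Premium, Ultra): payoffs 84, 19 → best response High.
Firm C against (High, High): payoffs 85, 89 → best response Ultra.
Firm C against (High, Premium): payoffs 62, 94 → best response Ultra.
Firm C against (Premium, High): payoffs 63, 53 → best response Premium.
Firm C against (Premium, Premium): payoffs 77, 53 → best response Premium.
Mutual best responses: (High, High, Ultra); (Premium, Premium, Premium).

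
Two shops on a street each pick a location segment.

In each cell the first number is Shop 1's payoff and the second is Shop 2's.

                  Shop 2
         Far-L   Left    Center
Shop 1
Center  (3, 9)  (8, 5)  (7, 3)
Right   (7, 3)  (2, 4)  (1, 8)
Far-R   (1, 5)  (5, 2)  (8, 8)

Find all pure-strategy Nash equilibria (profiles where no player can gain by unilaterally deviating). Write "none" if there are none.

(Far-R, Center)

Shop 1 against Far-L: payoffs 3, 7, 1 → best response Right.
Shop 1 against Left: payoffs 8, 2, 5 → best response Center.
Shop 1 against Center: payoffs 7, 1, 8 → best response Far-R.
Shop 2 against Center: payoffs 9, 5, 3 → best response Far-L.
Shop 2 against Right: payoffs 3, 4, 8 → best response Center.
Shop 2 against Far-R: payoffs 5, 2, 8 → best response Center.
Mutual best responses: (Far-R, Center).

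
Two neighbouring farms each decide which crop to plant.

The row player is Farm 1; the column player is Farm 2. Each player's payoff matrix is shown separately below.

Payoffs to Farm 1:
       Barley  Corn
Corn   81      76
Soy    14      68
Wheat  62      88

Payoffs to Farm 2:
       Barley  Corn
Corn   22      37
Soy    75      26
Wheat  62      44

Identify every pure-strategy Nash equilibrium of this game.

For each strategy profile, look for a profitable unilateral deviation.
(Corn, Barley): Farm 2 can switch to Corn (22 → 37). Not NE.
(Corn, Corn): Farm 1 can switch to Wheat (76 → 88). Not NE.
(Soy, Barley): Farm 1 can switch to Corn (14 → 81). Not NE.
(Soy, Corn): Farm 1 can switch to Corn (68 → 76). Not NE.
(Wheat, Barley): Farm 1 can switch to Corn (62 → 81). Not NE.
(Wheat, Corn): Farm 2 can switch to Barley (44 → 62). Not NE.

There is no pure-strategy Nash equilibrium.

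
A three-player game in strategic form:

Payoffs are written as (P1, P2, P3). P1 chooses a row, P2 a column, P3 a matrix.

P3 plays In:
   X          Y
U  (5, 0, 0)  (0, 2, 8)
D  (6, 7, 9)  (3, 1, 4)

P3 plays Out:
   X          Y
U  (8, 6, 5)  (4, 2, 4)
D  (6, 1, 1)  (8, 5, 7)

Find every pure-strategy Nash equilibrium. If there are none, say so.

P1 against (X, In): payoffs 5, 6 → best response D.
P1 against (X, Out): payoffs 8, 6 → best response U.
P1 against (Y, In): payoffs 0, 3 → best response D.
P1 against (Y, Out): payoffs 4, 8 → best response D.
P2 against (U, In): payoffs 0, 2 → best response Y.
P2 against (U, Out): payoffs 6, 2 → best response X.
P2 against (D, In): payoffs 7, 1 → best response X.
P2 against (D, Out): payoffs 1, 5 → best response Y.
P3 against (U, X): payoffs 0, 5 → best response Out.
P3 against (U, Y): payoffs 8, 4 → best response In.
P3 against (D, X): payoffs 9, 1 → best response In.
P3 against (D, Y): payoffs 4, 7 → best response Out.
Mutual best responses: (U, X, Out); (D, X, In); (D, Y, Out).

Pure-strategy Nash equilibria: (U, X, Out) and (D, X, In) and (D, Y, Out)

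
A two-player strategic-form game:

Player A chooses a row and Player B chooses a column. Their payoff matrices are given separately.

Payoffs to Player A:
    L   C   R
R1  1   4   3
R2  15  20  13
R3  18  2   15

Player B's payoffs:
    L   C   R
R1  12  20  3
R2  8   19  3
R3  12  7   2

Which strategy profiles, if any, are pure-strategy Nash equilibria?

The pure Nash equilibria are (R2, C); (R3, L).

For each player, find the best response to each opponent profile; mutual best responses are the pure NE.
Player A against L: payoffs 1, 15, 18 → best response R3.
Player A against C: payoffs 4, 20, 2 → best response R2.
Player A against R: payoffs 3, 13, 15 → best response R3.
Player B against R1: payoffs 12, 20, 3 → best response C.
Player B against R2: payoffs 8, 19, 3 → best response C.
Player B against R3: payoffs 12, 7, 2 → best response L.
Mutual best responses: (R2, C); (R3, L).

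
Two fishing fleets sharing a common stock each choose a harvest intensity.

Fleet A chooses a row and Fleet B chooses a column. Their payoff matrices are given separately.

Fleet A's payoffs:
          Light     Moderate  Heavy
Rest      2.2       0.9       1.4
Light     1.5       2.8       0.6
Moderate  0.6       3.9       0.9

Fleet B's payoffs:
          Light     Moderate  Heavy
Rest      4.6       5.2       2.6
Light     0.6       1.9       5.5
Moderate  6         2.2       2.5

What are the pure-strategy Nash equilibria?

For each strategy profile, look for a profitable unilateral deviation.
(Rest, Light): Fleet B can switch to Moderate (4.6 → 5.2). Not NE.
(Rest, Moderate): Fleet A can switch to Light (0.9 → 2.8). Not NE.
(Rest, Heavy): Fleet B can switch to Light (2.6 → 4.6). Not NE.
(Light, Light): Fleet A can switch to Rest (1.5 → 2.2). Not NE.
(Light, Moderate): Fleet A can switch to Moderate (2.8 → 3.9). Not NE.
(Light, Heavy): Fleet A can switch to Rest (0.6 → 1.4). Not NE.
(Moderate, Light): Fleet A can switch to Rest (0.6 → 2.2). Not NE.
(Moderate, Moderate): Fleet B can switch to Light (2.2 → 6). Not NE.
(Moderate, Heavy): Fleet A can switch to Rest (0.9 → 1.4). Not NE.

This game has no pure Nash equilibrium.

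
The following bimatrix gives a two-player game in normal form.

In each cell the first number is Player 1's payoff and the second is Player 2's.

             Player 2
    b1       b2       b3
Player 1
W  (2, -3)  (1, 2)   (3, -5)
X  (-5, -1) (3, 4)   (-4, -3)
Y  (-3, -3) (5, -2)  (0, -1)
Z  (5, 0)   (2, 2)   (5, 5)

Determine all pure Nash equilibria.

(W, b1): Player 1 can switch to Z (2 → 5). Not NE.
(W, b2): Player 1 can switch to X (1 → 3). Not NE.
(W, b3): Player 1 can switch to Z (3 → 5). Not NE.
(X, b1): Player 1 can switch to W (-5 → 2). Not NE.
(X, b2): Player 1 can switch to Y (3 → 5). Not NE.
(X, b3): Player 1 can switch to W (-4 → 3). Not NE.
(Y, b1): Player 1 can switch to W (-3 → 2). Not NE.
(Y, b2): Player 2 can switch to b3 (-2 → -1). Not NE.
(Z, b3): Player 1 gets 5, best alternative 3; Player 2 gets 5, best alternative 2. No profitable deviation — NE.
(The remaining 3 profiles each have a profitable deviation by the same check.)

(Z, b3)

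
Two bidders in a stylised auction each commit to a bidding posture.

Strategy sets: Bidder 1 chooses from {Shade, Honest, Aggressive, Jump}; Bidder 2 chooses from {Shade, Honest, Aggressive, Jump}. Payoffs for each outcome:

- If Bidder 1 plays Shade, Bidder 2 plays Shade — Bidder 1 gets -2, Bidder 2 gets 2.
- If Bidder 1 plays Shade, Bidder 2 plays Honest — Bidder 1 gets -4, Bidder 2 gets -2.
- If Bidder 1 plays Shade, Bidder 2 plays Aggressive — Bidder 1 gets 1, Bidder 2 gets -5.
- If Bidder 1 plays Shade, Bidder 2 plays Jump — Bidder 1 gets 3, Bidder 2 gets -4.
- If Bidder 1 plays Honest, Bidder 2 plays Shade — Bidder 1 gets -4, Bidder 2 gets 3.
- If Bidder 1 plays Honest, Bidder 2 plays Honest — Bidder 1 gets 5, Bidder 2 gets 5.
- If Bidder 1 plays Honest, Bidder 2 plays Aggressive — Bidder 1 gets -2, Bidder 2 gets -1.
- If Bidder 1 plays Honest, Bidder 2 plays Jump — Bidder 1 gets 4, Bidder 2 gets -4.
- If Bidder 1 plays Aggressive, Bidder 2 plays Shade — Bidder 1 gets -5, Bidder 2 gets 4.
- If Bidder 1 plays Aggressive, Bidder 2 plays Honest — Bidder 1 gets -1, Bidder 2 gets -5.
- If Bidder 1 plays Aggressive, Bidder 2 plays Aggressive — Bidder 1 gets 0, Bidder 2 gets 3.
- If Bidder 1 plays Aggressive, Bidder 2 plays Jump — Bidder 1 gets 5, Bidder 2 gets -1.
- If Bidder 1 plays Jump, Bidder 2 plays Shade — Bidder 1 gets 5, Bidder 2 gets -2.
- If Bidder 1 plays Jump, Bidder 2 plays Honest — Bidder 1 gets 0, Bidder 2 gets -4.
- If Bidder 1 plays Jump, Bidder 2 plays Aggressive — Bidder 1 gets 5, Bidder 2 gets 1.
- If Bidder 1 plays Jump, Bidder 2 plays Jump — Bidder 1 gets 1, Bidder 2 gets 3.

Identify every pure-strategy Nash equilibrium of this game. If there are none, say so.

For each player, find the best response to each opponent profile; mutual best responses are the pure NE.
Bidder 1 against Shade: payoffs -2, -4, -5, 5 → best response Jump.
Bidder 1 against Honest: payoffs -4, 5, -1, 0 → best response Honest.
Bidder 1 against Aggressive: payoffs 1, -2, 0, 5 → best response Jump.
Bidder 1 against Jump: payoffs 3, 4, 5, 1 → best response Aggressive.
Bidder 2 against Shade: payoffs 2, -2, -5, -4 → best response Shade.
Bidder 2 against Honest: payoffs 3, 5, -1, -4 → best response Honest.
Bidder 2 against Aggressive: payoffs 4, -5, 3, -1 → best response Shade.
Bidder 2 against Jump: payoffs -2, -4, 1, 3 → best response Jump.
Mutual best responses: (Honest, Honest).

(Honest, Honest)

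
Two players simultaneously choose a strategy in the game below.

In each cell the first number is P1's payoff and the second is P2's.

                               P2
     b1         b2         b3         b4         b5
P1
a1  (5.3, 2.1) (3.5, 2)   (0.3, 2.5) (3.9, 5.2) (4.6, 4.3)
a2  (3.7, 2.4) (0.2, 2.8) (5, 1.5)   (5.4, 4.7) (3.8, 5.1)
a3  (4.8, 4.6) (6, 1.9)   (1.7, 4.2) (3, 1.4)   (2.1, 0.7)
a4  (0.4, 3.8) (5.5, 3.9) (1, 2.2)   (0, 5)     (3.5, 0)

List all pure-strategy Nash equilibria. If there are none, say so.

For each strategy profile, look for a profitable unilateral deviation.
(a1, b1): P2 can switch to b3 (2.1 → 2.5). Not NE.
(a1, b2): P1 can switch to a3 (3.5 → 6). Not NE.
(a1, b3): P1 can switch to a2 (0.3 → 5). Not NE.
(a1, b4): P1 can switch to a2 (3.9 → 5.4). Not NE.
(a1, b5): P2 can switch to b4 (4.3 → 5.2). Not NE.
(a2, b1): P1 can switch to a1 (3.7 → 5.3). Not NE.
(The remaining 14 profiles each have a profitable deviation by the same check.)

There is no pure-strategy Nash equilibrium.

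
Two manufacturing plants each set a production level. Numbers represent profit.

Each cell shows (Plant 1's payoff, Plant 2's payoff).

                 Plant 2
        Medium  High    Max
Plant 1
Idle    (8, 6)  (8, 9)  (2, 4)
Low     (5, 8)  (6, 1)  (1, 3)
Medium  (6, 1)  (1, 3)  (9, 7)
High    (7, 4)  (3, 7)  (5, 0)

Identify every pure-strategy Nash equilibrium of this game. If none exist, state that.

Plant 1 against Medium: payoffs 8, 5, 6, 7 → best response Idle.
Plant 1 against High: payoffs 8, 6, 1, 3 → best response Idle.
Plant 1 against Max: payoffs 2, 1, 9, 5 → best response Medium.
Plant 2 against Idle: payoffs 6, 9, 4 → best response High.
Plant 2 against Low: payoffs 8, 1, 3 → best response Medium.
Plant 2 against Medium: payoffs 1, 3, 7 → best response Max.
Plant 2 against High: payoffs 4, 7, 0 → best response High.
Mutual best responses: (Idle, High); (Medium, Max).

Pure-strategy Nash equilibria: (Idle, High) and (Medium, Max)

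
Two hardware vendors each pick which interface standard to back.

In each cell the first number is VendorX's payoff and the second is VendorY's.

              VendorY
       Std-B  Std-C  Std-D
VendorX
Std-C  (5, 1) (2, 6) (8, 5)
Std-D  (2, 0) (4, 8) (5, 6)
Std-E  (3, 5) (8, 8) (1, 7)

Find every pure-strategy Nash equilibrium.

VendorX against Std-B: payoffs 5, 2, 3 → best response Std-C.
VendorX against Std-C: payoffs 2, 4, 8 → best response Std-E.
VendorX against Std-D: payoffs 8, 5, 1 → best response Std-C.
VendorY against Std-C: payoffs 1, 6, 5 → best response Std-C.
VendorY against Std-D: payoffs 0, 8, 6 → best response Std-C.
VendorY against Std-E: payoffs 5, 8, 7 → best response Std-C.
Mutual best responses: (Std-E, Std-C).

(Std-E, Std-C)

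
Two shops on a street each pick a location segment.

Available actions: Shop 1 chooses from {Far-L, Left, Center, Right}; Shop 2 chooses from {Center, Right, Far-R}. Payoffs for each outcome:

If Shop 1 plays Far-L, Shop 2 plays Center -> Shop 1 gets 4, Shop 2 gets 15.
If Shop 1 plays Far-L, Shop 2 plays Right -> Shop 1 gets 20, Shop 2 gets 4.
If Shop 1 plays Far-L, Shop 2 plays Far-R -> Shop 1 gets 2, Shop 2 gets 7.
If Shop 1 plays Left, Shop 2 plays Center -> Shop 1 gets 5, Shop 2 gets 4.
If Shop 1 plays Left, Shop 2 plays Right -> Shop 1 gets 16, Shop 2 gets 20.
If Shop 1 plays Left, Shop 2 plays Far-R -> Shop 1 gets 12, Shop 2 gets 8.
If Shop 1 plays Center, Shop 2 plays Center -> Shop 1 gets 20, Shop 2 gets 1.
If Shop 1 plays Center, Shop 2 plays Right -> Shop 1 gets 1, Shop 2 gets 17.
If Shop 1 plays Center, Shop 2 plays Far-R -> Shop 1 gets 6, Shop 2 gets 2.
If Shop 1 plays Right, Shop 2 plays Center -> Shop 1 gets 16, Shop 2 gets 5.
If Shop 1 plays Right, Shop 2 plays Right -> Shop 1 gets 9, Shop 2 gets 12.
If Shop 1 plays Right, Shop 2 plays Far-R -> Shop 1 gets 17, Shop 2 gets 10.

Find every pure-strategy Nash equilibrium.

For each player, find the best response to each opponent profile; mutual best responses are the pure NE.
Shop 1 against Center: payoffs 4, 5, 20, 16 → best response Center.
Shop 1 against Right: payoffs 20, 16, 1, 9 → best response Far-L.
Shop 1 against Far-R: payoffs 2, 12, 6, 17 → best response Right.
Shop 2 against Far-L: payoffs 15, 4, 7 → best response Center.
Shop 2 against Left: payoffs 4, 20, 8 → best response Right.
Shop 2 against Center: payoffs 1, 17, 2 → best response Right.
Shop 2 against Right: payoffs 5, 12, 10 → best response Right.
No profile is a mutual best response for all players.

none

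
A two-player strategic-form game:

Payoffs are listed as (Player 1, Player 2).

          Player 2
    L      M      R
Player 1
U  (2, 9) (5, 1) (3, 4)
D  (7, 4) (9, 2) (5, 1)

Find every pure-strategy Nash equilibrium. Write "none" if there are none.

The unique pure-strategy Nash equilibrium is (D, L).

Mark each player's best response to every combination of opponents' strategies; a profile where every player is best-responding is a pure Nash equilibrium.
Player 1 against L: payoffs 2, 7 → best response D.
Player 1 against M: payoffs 5, 9 → best response D.
Player 1 against R: payoffs 3, 5 → best response D.
Player 2 against U: payoffs 9, 1, 4 → best response L.
Player 2 against D: payoffs 4, 2, 1 → best response L.
Mutual best responses: (D, L).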